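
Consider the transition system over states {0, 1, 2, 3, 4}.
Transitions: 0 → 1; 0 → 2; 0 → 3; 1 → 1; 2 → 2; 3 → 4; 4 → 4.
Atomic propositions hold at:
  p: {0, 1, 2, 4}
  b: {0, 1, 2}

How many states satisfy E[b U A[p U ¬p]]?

Sat(¬p) = {3}
A[p U ¬p]: least fixpoint, start Z0 = Sat(¬p) = {3}, add states in Sat(p) with every successor in Z. Already a fixed point.
Sat(A[p U ¬p]) = {3}
E[b U A[p U ¬p]]: least fixpoint, start Z0 = Sat(A[p U ¬p]) = {3}, add states in Sat(b) with some successor in Z. Z1 = {0, 3}; fixed.
Sat(E[b U A[p U ¬p]]) = {0, 3}
|Sat(E[b U A[p U ¬p]])| = |{0, 3}| = 2.

2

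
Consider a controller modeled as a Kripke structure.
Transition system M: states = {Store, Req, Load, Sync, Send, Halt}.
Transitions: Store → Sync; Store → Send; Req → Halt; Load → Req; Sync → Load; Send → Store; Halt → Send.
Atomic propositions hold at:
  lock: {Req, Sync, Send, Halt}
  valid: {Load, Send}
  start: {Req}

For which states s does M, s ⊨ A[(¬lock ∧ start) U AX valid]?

{Sync, Halt}

Sat(¬lock) = {Store, Load}
Sat(¬lock ∧ start) = ∅
Sat(AX valid) = {s : every successor in {Load, Send}} = {Sync, Halt}
A[(¬lock ∧ start) U AX valid]: least fixpoint, start Z0 = Sat(AX valid) = {Sync, Halt}, add states in Sat(¬lock ∧ start) with every successor in Z. Already a fixed point.
Sat(A[(¬lock ∧ start) U AX valid]) = {Sync, Halt}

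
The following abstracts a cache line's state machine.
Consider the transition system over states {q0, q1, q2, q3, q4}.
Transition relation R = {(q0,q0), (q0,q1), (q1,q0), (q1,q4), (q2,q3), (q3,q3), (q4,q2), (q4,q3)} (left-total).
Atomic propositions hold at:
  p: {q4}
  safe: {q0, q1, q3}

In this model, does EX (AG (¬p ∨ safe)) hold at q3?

Yes

Sat(¬p) = {q0, q1, q2, q3}
Sat(¬p ∨ safe) = {q0, q1, q2, q3}
AG (¬p ∨ safe): greatest fixpoint, start Z0 = {q0, q1, q2, q3}, keep only states in Sat with every successor in Z. Z1 = {q0, q2, q3}; Z2 = {q2, q3}; fixed.
Sat(AG (¬p ∨ safe)) = {q2, q3}
Sat(EX (AG (¬p ∨ safe))) = {s : some successor in {q2, q3}} = {q2, q3, q4}
q3 ∈ Sat(EX (AG (¬p ∨ safe))) = {q2, q3, q4}, so the formula holds at q3.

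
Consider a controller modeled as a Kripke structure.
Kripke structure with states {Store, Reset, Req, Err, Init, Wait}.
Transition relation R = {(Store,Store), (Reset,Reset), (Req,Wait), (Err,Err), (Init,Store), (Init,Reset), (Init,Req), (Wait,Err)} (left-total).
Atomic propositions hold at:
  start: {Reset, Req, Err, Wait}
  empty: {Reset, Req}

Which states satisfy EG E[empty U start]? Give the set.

E[empty U start]: least fixpoint, start Z0 = Sat(start) = {Reset, Req, Err, Wait}, add states in Sat(empty) with some successor in Z. Already a fixed point.
Sat(E[empty U start]) = {Reset, Req, Err, Wait}
EG E[empty U start]: greatest fixpoint, start Z0 = {Reset, Req, Err, Wait}, keep only states in Sat with some successor in Z. Already a fixed point.
Sat(EG E[empty U start]) = {Reset, Req, Err, Wait}

{Reset, Req, Err, Wait}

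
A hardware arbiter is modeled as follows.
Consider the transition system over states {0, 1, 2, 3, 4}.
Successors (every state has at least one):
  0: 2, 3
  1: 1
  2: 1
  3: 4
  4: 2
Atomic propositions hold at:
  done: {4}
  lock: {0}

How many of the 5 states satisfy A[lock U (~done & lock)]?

1

Sat(~done) = {0, 1, 2, 3}
Sat(~done & lock) = {0}
A[lock U (~done & lock)]: least fixpoint, start Z0 = Sat((~done & lock)) = {0}, add states in Sat(lock) with every successor in Z. Already a fixed point.
Sat(A[lock U (~done & lock)]) = {0}
|Sat(A[lock U (~done & lock)])| = |{0}| = 1.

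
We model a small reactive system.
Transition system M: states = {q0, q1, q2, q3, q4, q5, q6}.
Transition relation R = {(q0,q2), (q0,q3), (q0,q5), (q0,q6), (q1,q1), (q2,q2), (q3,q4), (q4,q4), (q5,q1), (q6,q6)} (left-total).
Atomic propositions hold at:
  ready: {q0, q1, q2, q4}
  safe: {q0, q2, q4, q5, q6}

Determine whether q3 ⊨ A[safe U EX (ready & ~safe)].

No

Sat(~safe) = {q1, q3}
Sat(ready & ~safe) = {q1}
Sat(EX (ready & ~safe)) = {s : some successor in {q1}} = {q1, q5}
A[safe U EX (ready & ~safe)]: least fixpoint, start Z0 = Sat(EX (ready & ~safe)) = {q1, q5}, add states in Sat(safe) with every successor in Z. Already a fixed point.
Sat(A[safe U EX (ready & ~safe)]) = {q1, q5}
q3 ∉ Sat(A[safe U EX (ready & ~safe)]) = {q1, q5}, so the formula does not hold at q3.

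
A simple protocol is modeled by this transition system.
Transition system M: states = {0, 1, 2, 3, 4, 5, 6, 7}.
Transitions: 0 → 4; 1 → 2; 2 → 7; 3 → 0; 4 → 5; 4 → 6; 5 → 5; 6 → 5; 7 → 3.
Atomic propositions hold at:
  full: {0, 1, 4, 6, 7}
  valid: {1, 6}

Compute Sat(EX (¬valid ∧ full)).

{0, 2, 3}

Sat(¬valid) = {0, 2, 3, 4, 5, 7}
Sat(¬valid ∧ full) = {0, 4, 7}
Sat(EX (¬valid ∧ full)) = {s : some successor in {0, 4, 7}} = {0, 2, 3}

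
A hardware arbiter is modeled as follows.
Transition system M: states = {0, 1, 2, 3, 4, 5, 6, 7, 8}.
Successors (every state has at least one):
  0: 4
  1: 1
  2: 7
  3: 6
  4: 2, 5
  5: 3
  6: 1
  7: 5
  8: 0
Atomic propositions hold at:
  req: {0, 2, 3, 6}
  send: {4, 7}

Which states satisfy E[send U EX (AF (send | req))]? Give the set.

{0, 2, 3, 4, 5, 7, 8}

Sat(send | req) = {0, 2, 3, 4, 6, 7}
AF (send | req): least fixpoint, start Z0 = {0, 2, 3, 4, 6, 7}, add states with every successor in Z. Z1 = {0, 2, 3, 4, 5, 6, 7, 8}; fixed.
Sat(AF (send | req)) = {0, 2, 3, 4, 5, 6, 7, 8}
Sat(EX (AF (send | req))) = {s : some successor in {0, 2, 3, 4, 5, 6, 7, 8}} = {0, 2, 3, 4, 5, 7, 8}
E[send U EX (AF (send | req))]: least fixpoint, start Z0 = Sat(EX (AF (send | req))) = {0, 2, 3, 4, 5, 7, 8}, add states in Sat(send) with some successor in Z. Already a fixed point.
Sat(E[send U EX (AF (send | req))]) = {0, 2, 3, 4, 5, 7, 8}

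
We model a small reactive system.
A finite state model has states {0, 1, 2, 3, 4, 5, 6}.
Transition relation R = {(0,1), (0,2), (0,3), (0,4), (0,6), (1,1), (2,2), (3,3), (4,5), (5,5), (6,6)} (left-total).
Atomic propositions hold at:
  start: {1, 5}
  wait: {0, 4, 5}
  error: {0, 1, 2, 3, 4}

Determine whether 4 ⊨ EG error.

EG error: greatest fixpoint, start Z0 = {0, 1, 2, 3, 4}, keep only states in Sat with some successor in Z. Z1 = {0, 1, 2, 3}; fixed.
Sat(EG error) = {0, 1, 2, 3}
4 ∉ Sat(EG error) = {0, 1, 2, 3}, so the formula does not hold at 4.

No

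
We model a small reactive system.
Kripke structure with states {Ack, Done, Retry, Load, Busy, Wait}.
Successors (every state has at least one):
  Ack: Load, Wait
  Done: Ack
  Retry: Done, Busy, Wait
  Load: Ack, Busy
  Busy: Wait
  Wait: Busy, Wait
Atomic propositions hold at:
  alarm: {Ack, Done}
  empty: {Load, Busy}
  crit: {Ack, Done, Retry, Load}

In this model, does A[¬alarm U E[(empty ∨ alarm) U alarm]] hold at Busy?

No

Sat(¬alarm) = {Retry, Load, Busy, Wait}
Sat(empty ∨ alarm) = {Ack, Done, Load, Busy}
E[(empty ∨ alarm) U alarm]: least fixpoint, start Z0 = Sat(alarm) = {Ack, Done}, add states in Sat(empty ∨ alarm) with some successor in Z. Z1 = {Ack, Done, Load}; fixed.
Sat(E[(empty ∨ alarm) U alarm]) = {Ack, Done, Load}
A[¬alarm U E[(empty ∨ alarm) U alarm]]: least fixpoint, start Z0 = Sat(E[(empty ∨ alarm) U alarm]) = {Ack, Done, Load}, add states in Sat(¬alarm) with every successor in Z. Already a fixed point.
Sat(A[¬alarm U E[(empty ∨ alarm) U alarm]]) = {Ack, Done, Load}
Busy ∉ Sat(A[¬alarm U E[(empty ∨ alarm) U alarm]]) = {Ack, Done, Load}, so the formula does not hold at Busy.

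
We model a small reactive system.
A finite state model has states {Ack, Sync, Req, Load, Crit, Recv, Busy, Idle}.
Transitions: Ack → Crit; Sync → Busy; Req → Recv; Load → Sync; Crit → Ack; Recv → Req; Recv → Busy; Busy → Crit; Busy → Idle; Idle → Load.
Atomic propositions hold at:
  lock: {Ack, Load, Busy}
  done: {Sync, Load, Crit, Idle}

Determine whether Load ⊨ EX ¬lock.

Yes

Sat(¬lock) = {Sync, Req, Crit, Recv, Idle}
Sat(EX ¬lock) = {s : some successor in {Sync, Req, Crit, Recv, Idle}} = {Ack, Req, Load, Recv, Busy}
Load ∈ Sat(EX ¬lock) = {Ack, Req, Load, Recv, Busy}, so the formula holds at Load.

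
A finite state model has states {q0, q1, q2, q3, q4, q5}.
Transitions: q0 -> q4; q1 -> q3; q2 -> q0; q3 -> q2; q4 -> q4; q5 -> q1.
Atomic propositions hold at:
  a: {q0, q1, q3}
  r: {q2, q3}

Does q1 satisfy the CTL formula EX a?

Yes

Sat(EX a) = {s : some successor in {q0, q1, q3}} = {q1, q2, q5}
q1 ∈ Sat(EX a) = {q1, q2, q5}, so the formula holds at q1.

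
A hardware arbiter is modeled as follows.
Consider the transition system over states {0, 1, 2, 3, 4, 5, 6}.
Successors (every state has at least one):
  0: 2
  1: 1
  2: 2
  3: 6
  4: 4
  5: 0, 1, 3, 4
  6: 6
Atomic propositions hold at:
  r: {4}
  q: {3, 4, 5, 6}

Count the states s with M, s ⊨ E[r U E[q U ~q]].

4

Sat(~q) = {0, 1, 2}
E[q U ~q]: least fixpoint, start Z0 = Sat(~q) = {0, 1, 2}, add states in Sat(q) with some successor in Z. Z1 = {0, 1, 2, 5}; fixed.
Sat(E[q U ~q]) = {0, 1, 2, 5}
E[r U E[q U ~q]]: least fixpoint, start Z0 = Sat(E[q U ~q]) = {0, 1, 2, 5}, add states in Sat(r) with some successor in Z. Already a fixed point.
Sat(E[r U E[q U ~q]]) = {0, 1, 2, 5}
|Sat(E[r U E[q U ~q]])| = |{0, 1, 2, 5}| = 4.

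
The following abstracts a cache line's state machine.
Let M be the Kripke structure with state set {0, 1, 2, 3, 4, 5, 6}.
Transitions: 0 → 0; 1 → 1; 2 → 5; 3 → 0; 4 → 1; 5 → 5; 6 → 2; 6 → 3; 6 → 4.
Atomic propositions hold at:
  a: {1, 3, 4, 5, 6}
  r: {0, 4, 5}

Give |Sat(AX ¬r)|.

2

Sat(¬r) = {1, 2, 3, 6}
Sat(AX ¬r) = {s : every successor in {1, 2, 3, 6}} = {1, 4}
|Sat(AX ¬r)| = |{1, 4}| = 2.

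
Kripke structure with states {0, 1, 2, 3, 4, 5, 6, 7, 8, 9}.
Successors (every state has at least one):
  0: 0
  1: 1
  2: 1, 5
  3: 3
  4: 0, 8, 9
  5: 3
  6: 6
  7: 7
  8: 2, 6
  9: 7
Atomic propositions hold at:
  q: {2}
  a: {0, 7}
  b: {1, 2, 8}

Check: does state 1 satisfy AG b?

AG b: greatest fixpoint, start Z0 = {1, 2, 8}, keep only states in Sat with every successor in Z. Z1 = {1}; fixed.
Sat(AG b) = {1}
1 ∈ Sat(AG b) = {1}, so the formula holds at 1.

Yes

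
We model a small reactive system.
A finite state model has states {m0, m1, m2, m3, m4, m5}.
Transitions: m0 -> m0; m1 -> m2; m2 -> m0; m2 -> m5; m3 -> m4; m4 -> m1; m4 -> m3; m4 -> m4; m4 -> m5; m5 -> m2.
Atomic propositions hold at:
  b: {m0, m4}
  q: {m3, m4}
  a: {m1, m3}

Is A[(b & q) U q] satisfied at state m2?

Sat(b & q) = {m4}
A[(b & q) U q]: least fixpoint, start Z0 = Sat(q) = {m3, m4}, add states in Sat(b & q) with every successor in Z. Already a fixed point.
Sat(A[(b & q) U q]) = {m3, m4}
m2 ∉ Sat(A[(b & q) U q]) = {m3, m4}, so the formula does not hold at m2.

No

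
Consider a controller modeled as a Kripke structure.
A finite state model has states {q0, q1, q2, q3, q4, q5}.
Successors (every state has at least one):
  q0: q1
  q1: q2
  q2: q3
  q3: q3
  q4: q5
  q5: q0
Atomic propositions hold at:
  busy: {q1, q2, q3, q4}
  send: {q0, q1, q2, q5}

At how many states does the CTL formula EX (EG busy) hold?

EG busy: greatest fixpoint, start Z0 = {q1, q2, q3, q4}, keep only states in Sat with some successor in Z. Z1 = {q1, q2, q3}; fixed.
Sat(EG busy) = {q1, q2, q3}
Sat(EX (EG busy)) = {s : some successor in {q1, q2, q3}} = {q0, q1, q2, q3}
|Sat(EX (EG busy))| = |{q0, q1, q2, q3}| = 4.

4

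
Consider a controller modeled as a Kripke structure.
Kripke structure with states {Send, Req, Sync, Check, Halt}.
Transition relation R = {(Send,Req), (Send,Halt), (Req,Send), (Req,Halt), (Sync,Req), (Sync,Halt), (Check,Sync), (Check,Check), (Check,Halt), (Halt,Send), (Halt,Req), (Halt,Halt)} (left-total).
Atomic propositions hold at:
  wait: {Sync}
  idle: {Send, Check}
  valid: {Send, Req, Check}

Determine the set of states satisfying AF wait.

AF wait: least fixpoint, start Z0 = {Sync}, add states with every successor in Z. Already a fixed point.
Sat(AF wait) = {Sync}

{Sync}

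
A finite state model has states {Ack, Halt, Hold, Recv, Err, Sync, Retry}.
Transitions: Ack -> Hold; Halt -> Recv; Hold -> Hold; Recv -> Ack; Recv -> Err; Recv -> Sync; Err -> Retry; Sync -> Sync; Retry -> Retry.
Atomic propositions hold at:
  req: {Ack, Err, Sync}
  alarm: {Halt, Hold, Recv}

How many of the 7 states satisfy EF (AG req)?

AG req: greatest fixpoint, start Z0 = {Ack, Err, Sync}, keep only states in Sat with every successor in Z. Z1 = {Sync}; fixed.
Sat(AG req) = {Sync}
EF (AG req): least fixpoint, start Z0 = {Sync}, add states with some successor in Z. Z1 = {Recv, Sync}; Z2 = {Halt, Recv, Sync}; fixed.
Sat(EF (AG req)) = {Halt, Recv, Sync}
|Sat(EF (AG req))| = |{Halt, Recv, Sync}| = 3.

3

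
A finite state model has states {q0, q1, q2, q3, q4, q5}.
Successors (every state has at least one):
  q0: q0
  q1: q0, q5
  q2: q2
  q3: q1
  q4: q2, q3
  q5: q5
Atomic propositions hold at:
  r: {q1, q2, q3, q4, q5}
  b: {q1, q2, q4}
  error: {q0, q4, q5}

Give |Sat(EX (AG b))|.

2

AG b: greatest fixpoint, start Z0 = {q1, q2, q4}, keep only states in Sat with every successor in Z. Z1 = {q2}; fixed.
Sat(AG b) = {q2}
Sat(EX (AG b)) = {s : some successor in {q2}} = {q2, q4}
|Sat(EX (AG b))| = |{q2, q4}| = 2.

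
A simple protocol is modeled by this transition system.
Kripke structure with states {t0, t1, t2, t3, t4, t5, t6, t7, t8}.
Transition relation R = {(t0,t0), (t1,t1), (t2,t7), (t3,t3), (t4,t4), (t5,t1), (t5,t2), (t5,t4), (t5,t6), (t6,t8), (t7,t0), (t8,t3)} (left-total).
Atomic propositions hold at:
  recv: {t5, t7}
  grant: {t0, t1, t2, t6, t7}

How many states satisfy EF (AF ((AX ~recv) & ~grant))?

Sat(~recv) = {t0, t1, t2, t3, t4, t6, t8}
Sat(AX ~recv) = {s : every successor in {t0, t1, t2, t3, t4, t6, t8}} = {t0, t1, t3, t4, t5, t6, t7, t8}
Sat(~grant) = {t3, t4, t5, t8}
Sat((AX ~recv) & ~grant) = {t3, t4, t5, t8}
AF ((AX ~recv) & ~grant): least fixpoint, start Z0 = {t3, t4, t5, t8}, add states with every successor in Z. Z1 = {t3, t4, t5, t6, t8}; fixed.
Sat(AF ((AX ~recv) & ~grant)) = {t3, t4, t5, t6, t8}
EF (AF ((AX ~recv) & ~grant)): least fixpoint, start Z0 = {t3, t4, t5, t6, t8}, add states with some successor in Z. Already a fixed point.
Sat(EF (AF ((AX ~recv) & ~grant))) = {t3, t4, t5, t6, t8}
|Sat(EF (AF ((AX ~recv) & ~grant)))| = |{t3, t4, t5, t6, t8}| = 5.

5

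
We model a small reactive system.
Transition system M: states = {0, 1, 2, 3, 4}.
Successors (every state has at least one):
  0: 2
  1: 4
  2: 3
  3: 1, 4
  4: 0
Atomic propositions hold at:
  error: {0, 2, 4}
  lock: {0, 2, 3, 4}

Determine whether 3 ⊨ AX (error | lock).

No

Sat(error | lock) = {0, 2, 3, 4}
Sat(AX (error | lock)) = {s : every successor in {0, 2, 3, 4}} = {0, 1, 2, 4}
3 ∉ Sat(AX (error | lock)) = {0, 1, 2, 4}, so the formula does not hold at 3.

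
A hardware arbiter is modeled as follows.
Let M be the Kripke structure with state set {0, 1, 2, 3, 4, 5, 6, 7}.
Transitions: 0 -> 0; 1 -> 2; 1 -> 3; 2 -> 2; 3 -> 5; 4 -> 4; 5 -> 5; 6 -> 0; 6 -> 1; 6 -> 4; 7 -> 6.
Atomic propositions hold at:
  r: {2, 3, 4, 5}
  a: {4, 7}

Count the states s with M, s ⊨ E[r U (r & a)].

1

Sat(r & a) = {4}
E[r U (r & a)]: least fixpoint, start Z0 = Sat((r & a)) = {4}, add states in Sat(r) with some successor in Z. Already a fixed point.
Sat(E[r U (r & a)]) = {4}
|Sat(E[r U (r & a)])| = |{4}| = 1.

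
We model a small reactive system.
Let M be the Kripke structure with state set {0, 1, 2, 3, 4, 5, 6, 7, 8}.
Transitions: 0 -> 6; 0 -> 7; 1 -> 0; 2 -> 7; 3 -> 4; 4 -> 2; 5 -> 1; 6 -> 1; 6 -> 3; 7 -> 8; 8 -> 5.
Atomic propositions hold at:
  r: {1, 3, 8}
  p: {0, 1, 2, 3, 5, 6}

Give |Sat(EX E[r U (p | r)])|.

Sat(p | r) = {0, 1, 2, 3, 5, 6, 8}
E[r U (p | r)]: least fixpoint, start Z0 = Sat((p | r)) = {0, 1, 2, 3, 5, 6, 8}, add states in Sat(r) with some successor in Z. Already a fixed point.
Sat(E[r U (p | r)]) = {0, 1, 2, 3, 5, 6, 8}
Sat(EX E[r U (p | r)]) = {s : some successor in {0, 1, 2, 3, 5, 6, 8}} = {0, 1, 4, 5, 6, 7, 8}
|Sat(EX E[r U (p | r)])| = |{0, 1, 4, 5, 6, 7, 8}| = 7.

7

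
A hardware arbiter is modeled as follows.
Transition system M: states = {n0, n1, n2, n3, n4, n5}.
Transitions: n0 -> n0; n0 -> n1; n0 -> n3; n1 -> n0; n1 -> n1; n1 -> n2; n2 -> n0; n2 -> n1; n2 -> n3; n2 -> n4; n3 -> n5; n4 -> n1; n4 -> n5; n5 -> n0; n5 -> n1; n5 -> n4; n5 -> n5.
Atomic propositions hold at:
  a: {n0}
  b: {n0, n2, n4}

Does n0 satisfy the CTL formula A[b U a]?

Yes

A[b U a]: least fixpoint, start Z0 = Sat(a) = {n0}, add states in Sat(b) with every successor in Z. Already a fixed point.
Sat(A[b U a]) = {n0}
n0 ∈ Sat(A[b U a]) = {n0}, so the formula holds at n0.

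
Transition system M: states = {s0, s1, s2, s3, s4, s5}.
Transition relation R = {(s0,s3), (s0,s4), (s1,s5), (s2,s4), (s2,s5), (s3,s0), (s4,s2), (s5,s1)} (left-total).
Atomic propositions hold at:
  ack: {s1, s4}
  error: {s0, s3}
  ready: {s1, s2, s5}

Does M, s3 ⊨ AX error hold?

Yes

Sat(AX error) = {s : every successor in {s0, s3}} = {s3}
s3 ∈ Sat(AX error) = {s3}, so the formula holds at s3.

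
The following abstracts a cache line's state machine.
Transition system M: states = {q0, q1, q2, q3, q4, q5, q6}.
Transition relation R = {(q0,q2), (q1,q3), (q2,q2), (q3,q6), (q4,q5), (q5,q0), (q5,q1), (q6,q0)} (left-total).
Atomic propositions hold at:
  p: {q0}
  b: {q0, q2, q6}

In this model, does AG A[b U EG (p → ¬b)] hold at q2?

Sat(¬b) = {q1, q3, q4, q5}
Sat(p → ¬b) = {q1, q2, q3, q4, q5, q6}
EG (p → ¬b): greatest fixpoint, start Z0 = {q1, q2, q3, q4, q5, q6}, keep only states in Sat with some successor in Z. Z1 = {q1, q2, q3, q4, q5}; Z2 = {q1, q2, q4, q5}; Z3 = {q2, q4, q5}; Z4 = {q2, q4}; Z5 = {q2}; fixed.
Sat(EG (p → ¬b)) = {q2}
A[b U EG (p → ¬b)]: least fixpoint, start Z0 = Sat(EG (p → ¬b)) = {q2}, add states in Sat(b) with every successor in Z. Z1 = {q0, q2}; Z2 = {q0, q2, q6}; fixed.
Sat(A[b U EG (p → ¬b)]) = {q0, q2, q6}
AG A[b U EG (p → ¬b)]: greatest fixpoint, start Z0 = {q0, q2, q6}, keep only states in Sat with every successor in Z. Already a fixed point.
Sat(AG A[b U EG (p → ¬b)]) = {q0, q2, q6}
q2 ∈ Sat(AG A[b U EG (p → ¬b)]) = {q0, q2, q6}, so the formula holds at q2.

Yes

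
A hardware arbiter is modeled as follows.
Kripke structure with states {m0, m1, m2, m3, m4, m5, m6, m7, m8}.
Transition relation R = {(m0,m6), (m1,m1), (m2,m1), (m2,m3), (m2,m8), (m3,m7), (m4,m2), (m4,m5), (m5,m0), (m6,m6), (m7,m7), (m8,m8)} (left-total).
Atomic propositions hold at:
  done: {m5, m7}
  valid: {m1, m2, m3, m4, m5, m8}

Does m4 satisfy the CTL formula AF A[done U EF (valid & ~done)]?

Yes

Sat(~done) = {m0, m1, m2, m3, m4, m6, m8}
Sat(valid & ~done) = {m1, m2, m3, m4, m8}
EF (valid & ~done): least fixpoint, start Z0 = {m1, m2, m3, m4, m8}, add states with some successor in Z. Already a fixed point.
Sat(EF (valid & ~done)) = {m1, m2, m3, m4, m8}
A[done U EF (valid & ~done)]: least fixpoint, start Z0 = Sat(EF (valid & ~done)) = {m1, m2, m3, m4, m8}, add states in Sat(done) with every successor in Z. Already a fixed point.
Sat(A[done U EF (valid & ~done)]) = {m1, m2, m3, m4, m8}
AF A[done U EF (valid & ~done)]: least fixpoint, start Z0 = {m1, m2, m3, m4, m8}, add states with every successor in Z. Already a fixed point.
Sat(AF A[done U EF (valid & ~done)]) = {m1, m2, m3, m4, m8}
m4 ∈ Sat(AF A[done U EF (valid & ~done)]) = {m1, m2, m3, m4, m8}, so the formula holds at m4.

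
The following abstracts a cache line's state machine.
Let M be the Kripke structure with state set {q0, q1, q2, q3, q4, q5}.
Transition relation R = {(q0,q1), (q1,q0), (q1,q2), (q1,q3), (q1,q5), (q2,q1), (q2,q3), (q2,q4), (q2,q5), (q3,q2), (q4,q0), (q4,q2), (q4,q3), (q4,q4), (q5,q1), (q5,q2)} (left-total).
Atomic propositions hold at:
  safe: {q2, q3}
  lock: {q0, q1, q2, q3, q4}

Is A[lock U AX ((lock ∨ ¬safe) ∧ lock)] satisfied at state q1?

Sat(¬safe) = {q0, q1, q4, q5}
Sat(lock ∨ ¬safe) = {q0, q1, q2, q3, q4, q5}
Sat((lock ∨ ¬safe) ∧ lock) = {q0, q1, q2, q3, q4}
Sat(AX ((lock ∨ ¬safe) ∧ lock)) = {s : every successor in {q0, q1, q2, q3, q4}} = {q0, q3, q4, q5}
A[lock U AX ((lock ∨ ¬safe) ∧ lock)]: least fixpoint, start Z0 = Sat(AX ((lock ∨ ¬safe) ∧ lock)) = {q0, q3, q4, q5}, add states in Sat(lock) with every successor in Z. Already a fixed point.
Sat(A[lock U AX ((lock ∨ ¬safe) ∧ lock)]) = {q0, q3, q4, q5}
q1 ∉ Sat(A[lock U AX ((lock ∨ ¬safe) ∧ lock)]) = {q0, q3, q4, q5}, so the formula does not hold at q1.

No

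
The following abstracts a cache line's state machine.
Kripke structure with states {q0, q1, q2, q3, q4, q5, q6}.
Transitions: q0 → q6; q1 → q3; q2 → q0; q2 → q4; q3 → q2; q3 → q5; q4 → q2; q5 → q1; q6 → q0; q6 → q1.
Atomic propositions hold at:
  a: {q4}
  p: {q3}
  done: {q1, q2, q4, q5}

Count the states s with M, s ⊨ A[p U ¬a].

Sat(¬a) = {q0, q1, q2, q3, q5, q6}
A[p U ¬a]: least fixpoint, start Z0 = Sat(¬a) = {q0, q1, q2, q3, q5, q6}, add states in Sat(p) with every successor in Z. Already a fixed point.
Sat(A[p U ¬a]) = {q0, q1, q2, q3, q5, q6}
|Sat(A[p U ¬a])| = |{q0, q1, q2, q3, q5, q6}| = 6.

6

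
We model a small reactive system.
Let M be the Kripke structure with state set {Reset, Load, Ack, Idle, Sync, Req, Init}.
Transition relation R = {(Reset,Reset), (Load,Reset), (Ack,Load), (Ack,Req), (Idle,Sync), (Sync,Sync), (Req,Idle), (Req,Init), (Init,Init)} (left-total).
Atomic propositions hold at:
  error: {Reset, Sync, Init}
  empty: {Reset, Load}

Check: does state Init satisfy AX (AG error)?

Yes

AG error: greatest fixpoint, start Z0 = {Reset, Sync, Init}, keep only states in Sat with every successor in Z. Already a fixed point.
Sat(AG error) = {Reset, Sync, Init}
Sat(AX (AG error)) = {s : every successor in {Reset, Sync, Init}} = {Reset, Load, Idle, Sync, Init}
Init ∈ Sat(AX (AG error)) = {Reset, Load, Idle, Sync, Init}, so the formula holds at Init.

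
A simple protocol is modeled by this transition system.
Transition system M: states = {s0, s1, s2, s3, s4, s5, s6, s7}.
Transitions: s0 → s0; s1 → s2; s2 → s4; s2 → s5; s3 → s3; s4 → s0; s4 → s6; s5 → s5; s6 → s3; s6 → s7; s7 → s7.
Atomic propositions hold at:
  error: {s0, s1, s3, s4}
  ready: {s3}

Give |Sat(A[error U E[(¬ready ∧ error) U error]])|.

4

Sat(¬ready) = {s0, s1, s2, s4, s5, s6, s7}
Sat(¬ready ∧ error) = {s0, s1, s4}
E[(¬ready ∧ error) U error]: least fixpoint, start Z0 = Sat(error) = {s0, s1, s3, s4}, add states in Sat(¬ready ∧ error) with some successor in Z. Already a fixed point.
Sat(E[(¬ready ∧ error) U error]) = {s0, s1, s3, s4}
A[error U E[(¬ready ∧ error) U error]]: least fixpoint, start Z0 = Sat(E[(¬ready ∧ error) U error]) = {s0, s1, s3, s4}, add states in Sat(error) with every successor in Z. Already a fixed point.
Sat(A[error U E[(¬ready ∧ error) U error]]) = {s0, s1, s3, s4}
|Sat(A[error U E[(¬ready ∧ error) U error]])| = |{s0, s1, s3, s4}| = 4.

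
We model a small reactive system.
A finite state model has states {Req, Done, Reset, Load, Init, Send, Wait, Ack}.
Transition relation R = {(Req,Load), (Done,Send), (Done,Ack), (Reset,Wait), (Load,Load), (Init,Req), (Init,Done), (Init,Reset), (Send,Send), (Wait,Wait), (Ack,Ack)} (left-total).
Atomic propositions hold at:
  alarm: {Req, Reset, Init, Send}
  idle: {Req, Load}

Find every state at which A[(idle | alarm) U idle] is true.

{Req, Load}

Sat(idle | alarm) = {Req, Reset, Load, Init, Send}
A[(idle | alarm) U idle]: least fixpoint, start Z0 = Sat(idle) = {Req, Load}, add states in Sat(idle | alarm) with every successor in Z. Already a fixed point.
Sat(A[(idle | alarm) U idle]) = {Req, Load}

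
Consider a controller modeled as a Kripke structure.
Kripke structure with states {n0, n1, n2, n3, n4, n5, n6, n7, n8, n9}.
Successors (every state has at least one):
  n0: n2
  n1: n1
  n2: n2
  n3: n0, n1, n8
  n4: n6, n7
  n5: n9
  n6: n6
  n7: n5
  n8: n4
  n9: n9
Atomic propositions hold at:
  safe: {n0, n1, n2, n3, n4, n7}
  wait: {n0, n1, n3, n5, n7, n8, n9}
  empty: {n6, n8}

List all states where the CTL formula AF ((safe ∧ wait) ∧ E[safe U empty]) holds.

{n3}

Sat(safe ∧ wait) = {n0, n1, n3, n7}
E[safe U empty]: least fixpoint, start Z0 = Sat(empty) = {n6, n8}, add states in Sat(safe) with some successor in Z. Z1 = {n3, n4, n6, n8}; fixed.
Sat(E[safe U empty]) = {n3, n4, n6, n8}
Sat((safe ∧ wait) ∧ E[safe U empty]) = {n3}
AF ((safe ∧ wait) ∧ E[safe U empty]): least fixpoint, start Z0 = {n3}, add states with every successor in Z. Already a fixed point.
Sat(AF ((safe ∧ wait) ∧ E[safe U empty])) = {n3}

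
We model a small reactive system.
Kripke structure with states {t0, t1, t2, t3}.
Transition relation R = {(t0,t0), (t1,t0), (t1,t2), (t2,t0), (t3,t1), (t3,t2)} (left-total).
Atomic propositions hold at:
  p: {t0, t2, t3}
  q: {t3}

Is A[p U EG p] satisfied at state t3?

EG p: greatest fixpoint, start Z0 = {t0, t2, t3}, keep only states in Sat with some successor in Z. Already a fixed point.
Sat(EG p) = {t0, t2, t3}
A[p U EG p]: least fixpoint, start Z0 = Sat(EG p) = {t0, t2, t3}, add states in Sat(p) with every successor in Z. Already a fixed point.
Sat(A[p U EG p]) = {t0, t2, t3}
t3 ∈ Sat(A[p U EG p]) = {t0, t2, t3}, so the formula holds at t3.

Yes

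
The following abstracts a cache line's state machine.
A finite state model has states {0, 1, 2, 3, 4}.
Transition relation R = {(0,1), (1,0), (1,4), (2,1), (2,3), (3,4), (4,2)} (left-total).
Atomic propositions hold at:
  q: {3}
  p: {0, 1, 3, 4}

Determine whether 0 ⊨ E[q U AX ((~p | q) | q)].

Sat(~p) = {2}
Sat(~p | q) = {2, 3}
Sat((~p | q) | q) = {2, 3}
Sat(AX ((~p | q) | q)) = {s : every successor in {2, 3}} = {4}
E[q U AX ((~p | q) | q)]: least fixpoint, start Z0 = Sat(AX ((~p | q) | q)) = {4}, add states in Sat(q) with some successor in Z. Z1 = {3, 4}; fixed.
Sat(E[q U AX ((~p | q) | q)]) = {3, 4}
0 ∉ Sat(E[q U AX ((~p | q) | q)]) = {3, 4}, so the formula does not hold at 0.

No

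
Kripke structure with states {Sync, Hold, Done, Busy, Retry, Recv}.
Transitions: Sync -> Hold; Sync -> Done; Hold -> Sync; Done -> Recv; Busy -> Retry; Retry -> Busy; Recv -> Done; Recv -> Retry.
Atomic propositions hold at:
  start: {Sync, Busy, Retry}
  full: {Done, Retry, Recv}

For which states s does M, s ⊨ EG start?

{Busy, Retry}

EG start: greatest fixpoint, start Z0 = {Sync, Busy, Retry}, keep only states in Sat with some successor in Z. Z1 = {Busy, Retry}; fixed.
Sat(EG start) = {Busy, Retry}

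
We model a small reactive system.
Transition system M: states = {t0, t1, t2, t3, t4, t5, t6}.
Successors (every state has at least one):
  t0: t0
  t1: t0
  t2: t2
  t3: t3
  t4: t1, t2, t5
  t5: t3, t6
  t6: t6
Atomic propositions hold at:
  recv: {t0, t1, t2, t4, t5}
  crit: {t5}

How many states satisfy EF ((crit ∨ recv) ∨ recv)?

5

Sat(crit ∨ recv) = {t0, t1, t2, t4, t5}
Sat((crit ∨ recv) ∨ recv) = {t0, t1, t2, t4, t5}
EF ((crit ∨ recv) ∨ recv): least fixpoint, start Z0 = {t0, t1, t2, t4, t5}, add states with some successor in Z. Already a fixed point.
Sat(EF ((crit ∨ recv) ∨ recv)) = {t0, t1, t2, t4, t5}
|Sat(EF ((crit ∨ recv) ∨ recv))| = |{t0, t1, t2, t4, t5}| = 5.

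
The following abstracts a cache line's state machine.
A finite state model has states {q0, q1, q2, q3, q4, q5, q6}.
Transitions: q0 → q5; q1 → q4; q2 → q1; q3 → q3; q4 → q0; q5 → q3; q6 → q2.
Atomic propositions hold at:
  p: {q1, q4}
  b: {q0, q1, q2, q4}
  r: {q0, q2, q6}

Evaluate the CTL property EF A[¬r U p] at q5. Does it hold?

No

Sat(¬r) = {q1, q3, q4, q5}
A[¬r U p]: least fixpoint, start Z0 = Sat(p) = {q1, q4}, add states in Sat(¬r) with every successor in Z. Already a fixed point.
Sat(A[¬r U p]) = {q1, q4}
EF A[¬r U p]: least fixpoint, start Z0 = {q1, q4}, add states with some successor in Z. Z1 = {q1, q2, q4}; Z2 = {q1, q2, q4, q6}; fixed.
Sat(EF A[¬r U p]) = {q1, q2, q4, q6}
q5 ∉ Sat(EF A[¬r U p]) = {q1, q2, q4, q6}, so the formula does not hold at q5.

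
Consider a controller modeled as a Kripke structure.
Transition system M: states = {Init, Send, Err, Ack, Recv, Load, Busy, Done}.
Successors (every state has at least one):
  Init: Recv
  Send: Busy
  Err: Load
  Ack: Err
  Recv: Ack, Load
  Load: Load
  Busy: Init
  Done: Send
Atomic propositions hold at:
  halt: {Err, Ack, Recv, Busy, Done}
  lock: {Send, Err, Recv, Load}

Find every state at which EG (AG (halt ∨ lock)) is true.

{Err, Ack, Recv, Load}

Sat(halt ∨ lock) = {Send, Err, Ack, Recv, Load, Busy, Done}
AG (halt ∨ lock): greatest fixpoint, start Z0 = {Send, Err, Ack, Recv, Load, Busy, Done}, keep only states in Sat with every successor in Z. Z1 = {Send, Err, Ack, Recv, Load, Done}; Z2 = {Err, Ack, Recv, Load, Done}; Z3 = {Err, Ack, Recv, Load}; fixed.
Sat(AG (halt ∨ lock)) = {Err, Ack, Recv, Load}
EG (AG (halt ∨ lock)): greatest fixpoint, start Z0 = {Err, Ack, Recv, Load}, keep only states in Sat with some successor in Z. Already a fixed point.
Sat(EG (AG (halt ∨ lock))) = {Err, Ack, Recv, Load}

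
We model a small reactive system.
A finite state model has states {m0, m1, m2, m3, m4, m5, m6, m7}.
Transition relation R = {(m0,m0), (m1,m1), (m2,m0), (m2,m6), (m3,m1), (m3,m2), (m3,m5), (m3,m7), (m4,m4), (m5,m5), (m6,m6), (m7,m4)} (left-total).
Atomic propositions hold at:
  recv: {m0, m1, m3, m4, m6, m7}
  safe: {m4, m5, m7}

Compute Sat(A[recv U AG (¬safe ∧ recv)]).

Sat(¬safe) = {m0, m1, m2, m3, m6}
Sat(¬safe ∧ recv) = {m0, m1, m3, m6}
AG (¬safe ∧ recv): greatest fixpoint, start Z0 = {m0, m1, m3, m6}, keep only states in Sat with every successor in Z. Z1 = {m0, m1, m6}; fixed.
Sat(AG (¬safe ∧ recv)) = {m0, m1, m6}
A[recv U AG (¬safe ∧ recv)]: least fixpoint, start Z0 = Sat(AG (¬safe ∧ recv)) = {m0, m1, m6}, add states in Sat(recv) with every successor in Z. Already a fixed point.
Sat(A[recv U AG (¬safe ∧ recv)]) = {m0, m1, m6}

{m0, m1, m6}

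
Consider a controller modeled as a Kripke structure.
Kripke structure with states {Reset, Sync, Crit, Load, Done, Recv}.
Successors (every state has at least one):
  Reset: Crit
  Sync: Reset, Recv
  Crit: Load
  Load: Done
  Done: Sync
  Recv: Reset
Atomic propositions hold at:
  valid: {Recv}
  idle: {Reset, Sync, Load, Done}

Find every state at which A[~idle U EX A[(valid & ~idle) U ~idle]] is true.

{Reset, Sync, Recv}

Sat(~idle) = {Crit, Recv}
Sat(valid & ~idle) = {Recv}
A[(valid & ~idle) U ~idle]: least fixpoint, start Z0 = Sat(~idle) = {Crit, Recv}, add states in Sat(valid & ~idle) with every successor in Z. Already a fixed point.
Sat(A[(valid & ~idle) U ~idle]) = {Crit, Recv}
Sat(EX A[(valid & ~idle) U ~idle]) = {s : some successor in {Crit, Recv}} = {Reset, Sync}
A[~idle U EX A[(valid & ~idle) U ~idle]]: least fixpoint, start Z0 = Sat(EX A[(valid & ~idle) U ~idle]) = {Reset, Sync}, add states in Sat(~idle) with every successor in Z. Z1 = {Reset, Sync, Recv}; fixed.
Sat(A[~idle U EX A[(valid & ~idle) U ~idle]]) = {Reset, Sync, Recv}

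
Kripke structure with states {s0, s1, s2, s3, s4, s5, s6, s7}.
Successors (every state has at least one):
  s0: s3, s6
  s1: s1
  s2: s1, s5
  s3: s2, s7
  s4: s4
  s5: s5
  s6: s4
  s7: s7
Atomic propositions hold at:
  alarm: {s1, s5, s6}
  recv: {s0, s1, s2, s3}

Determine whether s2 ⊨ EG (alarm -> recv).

Yes

Sat(alarm -> recv) = {s0, s1, s2, s3, s4, s7}
EG (alarm -> recv): greatest fixpoint, start Z0 = {s0, s1, s2, s3, s4, s7}, keep only states in Sat with some successor in Z. Already a fixed point.
Sat(EG (alarm -> recv)) = {s0, s1, s2, s3, s4, s7}
s2 ∈ Sat(EG (alarm -> recv)) = {s0, s1, s2, s3, s4, s7}, so the formula holds at s2.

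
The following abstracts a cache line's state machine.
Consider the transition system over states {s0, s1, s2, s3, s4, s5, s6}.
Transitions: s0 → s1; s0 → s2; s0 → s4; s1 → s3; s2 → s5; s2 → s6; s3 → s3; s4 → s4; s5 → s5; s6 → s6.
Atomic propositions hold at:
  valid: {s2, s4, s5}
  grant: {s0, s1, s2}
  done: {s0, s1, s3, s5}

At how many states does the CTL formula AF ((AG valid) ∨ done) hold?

5

AG valid: greatest fixpoint, start Z0 = {s2, s4, s5}, keep only states in Sat with every successor in Z. Z1 = {s4, s5}; fixed.
Sat(AG valid) = {s4, s5}
Sat((AG valid) ∨ done) = {s0, s1, s3, s4, s5}
AF ((AG valid) ∨ done): least fixpoint, start Z0 = {s0, s1, s3, s4, s5}, add states with every successor in Z. Already a fixed point.
Sat(AF ((AG valid) ∨ done)) = {s0, s1, s3, s4, s5}
|Sat(AF ((AG valid) ∨ done))| = |{s0, s1, s3, s4, s5}| = 5.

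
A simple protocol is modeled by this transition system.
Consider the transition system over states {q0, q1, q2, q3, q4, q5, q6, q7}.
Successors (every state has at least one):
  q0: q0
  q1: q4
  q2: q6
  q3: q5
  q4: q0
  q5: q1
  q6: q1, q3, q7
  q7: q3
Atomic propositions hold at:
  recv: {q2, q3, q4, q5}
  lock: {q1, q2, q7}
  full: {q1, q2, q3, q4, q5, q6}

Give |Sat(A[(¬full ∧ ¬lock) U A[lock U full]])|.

Sat(¬full) = {q0, q7}
Sat(¬lock) = {q0, q3, q4, q5, q6}
Sat(¬full ∧ ¬lock) = {q0}
A[lock U full]: least fixpoint, start Z0 = Sat(full) = {q1, q2, q3, q4, q5, q6}, add states in Sat(lock) with every successor in Z. Z1 = {q1, q2, q3, q4, q5, q6, q7}; fixed.
Sat(A[lock U full]) = {q1, q2, q3, q4, q5, q6, q7}
A[(¬full ∧ ¬lock) U A[lock U full]]: least fixpoint, start Z0 = Sat(A[lock U full]) = {q1, q2, q3, q4, q5, q6, q7}, add states in Sat(¬full ∧ ¬lock) with every successor in Z. Already a fixed point.
Sat(A[(¬full ∧ ¬lock) U A[lock U full]]) = {q1, q2, q3, q4, q5, q6, q7}
|Sat(A[(¬full ∧ ¬lock) U A[lock U full]])| = |{q1, q2, q3, q4, q5, q6, q7}| = 7.

7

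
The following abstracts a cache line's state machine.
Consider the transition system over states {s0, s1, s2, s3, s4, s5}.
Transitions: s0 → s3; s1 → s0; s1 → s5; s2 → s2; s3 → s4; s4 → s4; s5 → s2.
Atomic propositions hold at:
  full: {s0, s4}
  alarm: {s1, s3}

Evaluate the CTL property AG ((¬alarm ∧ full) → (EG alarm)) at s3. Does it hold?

No

Sat(¬alarm) = {s0, s2, s4, s5}
Sat(¬alarm ∧ full) = {s0, s4}
EG alarm: greatest fixpoint, start Z0 = {s1, s3}, keep only states in Sat with some successor in Z. Z1 = ∅; fixed.
Sat(EG alarm) = ∅
Sat((¬alarm ∧ full) → (EG alarm)) = {s1, s2, s3, s5}
AG ((¬alarm ∧ full) → (EG alarm)): greatest fixpoint, start Z0 = {s1, s2, s3, s5}, keep only states in Sat with every successor in Z. Z1 = {s2, s5}; fixed.
Sat(AG ((¬alarm ∧ full) → (EG alarm))) = {s2, s5}
s3 ∉ Sat(AG ((¬alarm ∧ full) → (EG alarm))) = {s2, s5}, so the formula does not hold at s3.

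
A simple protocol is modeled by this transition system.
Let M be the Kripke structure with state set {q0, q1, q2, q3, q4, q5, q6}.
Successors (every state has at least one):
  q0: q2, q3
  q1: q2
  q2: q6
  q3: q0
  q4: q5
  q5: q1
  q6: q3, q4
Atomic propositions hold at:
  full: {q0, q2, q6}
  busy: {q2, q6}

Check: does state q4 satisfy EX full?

Sat(EX full) = {s : some successor in {q0, q2, q6}} = {q0, q1, q2, q3}
q4 ∉ Sat(EX full) = {q0, q1, q2, q3}, so the formula does not hold at q4.

No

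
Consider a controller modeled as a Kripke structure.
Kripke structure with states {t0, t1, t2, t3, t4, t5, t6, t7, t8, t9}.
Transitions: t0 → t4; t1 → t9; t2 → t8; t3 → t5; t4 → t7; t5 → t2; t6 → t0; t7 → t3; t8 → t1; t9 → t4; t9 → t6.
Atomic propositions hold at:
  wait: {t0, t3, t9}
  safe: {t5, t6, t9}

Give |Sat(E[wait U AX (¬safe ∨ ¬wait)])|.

Sat(¬safe) = {t0, t1, t2, t3, t4, t7, t8}
Sat(¬wait) = {t1, t2, t4, t5, t6, t7, t8}
Sat(¬safe ∨ ¬wait) = {t0, t1, t2, t3, t4, t5, t6, t7, t8}
Sat(AX (¬safe ∨ ¬wait)) = {s : every successor in {t0, t1, t2, t3, t4, t5, t6, t7, t8}} = {t0, t2, t3, t4, t5, t6, t7, t8, t9}
E[wait U AX (¬safe ∨ ¬wait)]: least fixpoint, start Z0 = Sat(AX (¬safe ∨ ¬wait)) = {t0, t2, t3, t4, t5, t6, t7, t8, t9}, add states in Sat(wait) with some successor in Z. Already a fixed point.
Sat(E[wait U AX (¬safe ∨ ¬wait)]) = {t0, t2, t3, t4, t5, t6, t7, t8, t9}
|Sat(E[wait U AX (¬safe ∨ ¬wait)])| = |{t0, t2, t3, t4, t5, t6, t7, t8, t9}| = 9.

9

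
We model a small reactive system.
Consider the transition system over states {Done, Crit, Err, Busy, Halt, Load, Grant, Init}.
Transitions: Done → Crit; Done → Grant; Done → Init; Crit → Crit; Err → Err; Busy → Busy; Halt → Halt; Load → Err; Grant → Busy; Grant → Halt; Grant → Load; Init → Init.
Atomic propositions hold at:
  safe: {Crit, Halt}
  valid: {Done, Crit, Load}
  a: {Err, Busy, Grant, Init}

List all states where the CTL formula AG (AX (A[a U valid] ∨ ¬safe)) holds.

A[a U valid]: least fixpoint, start Z0 = Sat(valid) = {Done, Crit, Load}, add states in Sat(a) with every successor in Z. Already a fixed point.
Sat(A[a U valid]) = {Done, Crit, Load}
Sat(¬safe) = {Done, Err, Busy, Load, Grant, Init}
Sat(A[a U valid] ∨ ¬safe) = {Done, Crit, Err, Busy, Load, Grant, Init}
Sat(AX (A[a U valid] ∨ ¬safe)) = {s : every successor in {Done, Crit, Err, Busy, Load, Grant, Init}} = {Done, Crit, Err, Busy, Load, Init}
AG (AX (A[a U valid] ∨ ¬safe)): greatest fixpoint, start Z0 = {Done, Crit, Err, Busy, Load, Init}, keep only states in Sat with every successor in Z. Z1 = {Crit, Err, Busy, Load, Init}; fixed.
Sat(AG (AX (A[a U valid] ∨ ¬safe))) = {Crit, Err, Busy, Load, Init}

{Crit, Err, Busy, Load, Init}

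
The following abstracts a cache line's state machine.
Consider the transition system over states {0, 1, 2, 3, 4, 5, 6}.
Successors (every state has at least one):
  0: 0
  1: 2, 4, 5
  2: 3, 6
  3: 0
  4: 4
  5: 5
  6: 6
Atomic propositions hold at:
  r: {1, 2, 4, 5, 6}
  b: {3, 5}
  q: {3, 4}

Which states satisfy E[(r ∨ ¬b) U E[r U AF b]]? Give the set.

Sat(¬b) = {0, 1, 2, 4, 6}
Sat(r ∨ ¬b) = {0, 1, 2, 4, 5, 6}
AF b: least fixpoint, start Z0 = {3, 5}, add states with every successor in Z. Already a fixed point.
Sat(AF b) = {3, 5}
E[r U AF b]: least fixpoint, start Z0 = Sat(AF b) = {3, 5}, add states in Sat(r) with some successor in Z. Z1 = {1, 2, 3, 5}; fixed.
Sat(E[r U AF b]) = {1, 2, 3, 5}
E[(r ∨ ¬b) U E[r U AF b]]: least fixpoint, start Z0 = Sat(E[r U AF b]) = {1, 2, 3, 5}, add states in Sat(r ∨ ¬b) with some successor in Z. Already a fixed point.
Sat(E[(r ∨ ¬b) U E[r U AF b]]) = {1, 2, 3, 5}

{1, 2, 3, 5}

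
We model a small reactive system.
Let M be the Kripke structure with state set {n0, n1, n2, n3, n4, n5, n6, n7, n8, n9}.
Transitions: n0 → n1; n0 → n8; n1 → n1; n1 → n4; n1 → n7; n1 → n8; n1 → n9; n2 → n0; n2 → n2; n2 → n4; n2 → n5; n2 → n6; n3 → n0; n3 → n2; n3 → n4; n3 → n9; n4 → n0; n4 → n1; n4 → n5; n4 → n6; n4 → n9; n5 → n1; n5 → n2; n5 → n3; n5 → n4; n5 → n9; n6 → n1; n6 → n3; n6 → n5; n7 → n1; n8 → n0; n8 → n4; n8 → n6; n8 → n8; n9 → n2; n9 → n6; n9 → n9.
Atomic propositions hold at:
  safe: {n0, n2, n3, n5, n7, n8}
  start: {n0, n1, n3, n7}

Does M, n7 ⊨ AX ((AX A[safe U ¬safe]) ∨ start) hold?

Yes

Sat(¬safe) = {n1, n4, n6, n9}
A[safe U ¬safe]: least fixpoint, start Z0 = Sat(¬safe) = {n1, n4, n6, n9}, add states in Sat(safe) with every successor in Z. Z1 = {n1, n4, n6, n7, n9}; fixed.
Sat(A[safe U ¬safe]) = {n1, n4, n6, n7, n9}
Sat(AX A[safe U ¬safe]) = {s : every successor in {n1, n4, n6, n7, n9}} = {n7}
Sat((AX A[safe U ¬safe]) ∨ start) = {n0, n1, n3, n7}
Sat(AX ((AX A[safe U ¬safe]) ∨ start)) = {s : every successor in {n0, n1, n3, n7}} = {n7}
n7 ∈ Sat(AX ((AX A[safe U ¬safe]) ∨ start)) = {n7}, so the formula holds at n7.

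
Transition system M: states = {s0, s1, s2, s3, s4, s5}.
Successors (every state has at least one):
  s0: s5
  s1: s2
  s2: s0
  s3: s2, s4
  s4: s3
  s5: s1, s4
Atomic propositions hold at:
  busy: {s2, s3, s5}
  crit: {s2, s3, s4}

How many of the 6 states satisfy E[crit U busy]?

4

E[crit U busy]: least fixpoint, start Z0 = Sat(busy) = {s2, s3, s5}, add states in Sat(crit) with some successor in Z. Z1 = {s2, s3, s4, s5}; fixed.
Sat(E[crit U busy]) = {s2, s3, s4, s5}
|Sat(E[crit U busy])| = |{s2, s3, s4, s5}| = 4.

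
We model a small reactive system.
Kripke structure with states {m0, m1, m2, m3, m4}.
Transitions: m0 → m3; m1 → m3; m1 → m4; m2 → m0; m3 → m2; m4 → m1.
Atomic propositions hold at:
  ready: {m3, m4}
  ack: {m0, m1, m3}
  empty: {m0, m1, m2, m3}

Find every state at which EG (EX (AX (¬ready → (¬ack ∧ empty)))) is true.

Sat(¬ready) = {m0, m1, m2}
Sat(¬ack) = {m2, m4}
Sat(¬ack ∧ empty) = {m2}
Sat(¬ready → (¬ack ∧ empty)) = {m2, m3, m4}
Sat(AX (¬ready → (¬ack ∧ empty))) = {s : every successor in {m2, m3, m4}} = {m0, m1, m3}
Sat(EX (AX (¬ready → (¬ack ∧ empty)))) = {s : some successor in {m0, m1, m3}} = {m0, m1, m2, m4}
EG (EX (AX (¬ready → (¬ack ∧ empty)))): greatest fixpoint, start Z0 = {m0, m1, m2, m4}, keep only states in Sat with some successor in Z. Z1 = {m1, m2, m4}; Z2 = {m1, m4}; fixed.
Sat(EG (EX (AX (¬ready → (¬ack ∧ empty))))) = {m1, m4}

{m1, m4}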